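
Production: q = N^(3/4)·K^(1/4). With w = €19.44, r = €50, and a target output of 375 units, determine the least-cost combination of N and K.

N* = 625, K* = 81

Cost minimization requires the marginal rate of technical substitution to equal the input-price ratio: MP_N/MP_K = w/r.
Here MP_N/MP_K = (3/4)·(K/N)/(1/4) = 3·(K/N). Setting this equal to 19.44/50 = 0.3888 gives K = 0.1296N.
Substituting into q = 375: N^(3/4)·(0.1296N)^(1/4) = 375.
Solving, N = 625 and K = 81.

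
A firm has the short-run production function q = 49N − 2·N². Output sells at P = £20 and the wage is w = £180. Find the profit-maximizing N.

N* = 10

The marginal product of N is MP_N = 49 − 4N.
A price-taking firm hires until the value of the marginal product equals the wage: P·MP_N = w, so 20·(49 − 4N) = 180.
Then 49 − 4N = 9, giving N = 10.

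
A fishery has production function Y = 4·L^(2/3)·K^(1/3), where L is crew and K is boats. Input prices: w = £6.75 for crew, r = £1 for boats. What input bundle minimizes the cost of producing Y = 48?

Cost minimization requires the marginal rate of technical substitution to equal the input-price ratio: MP_L/MP_K = w/r.
Here MP_L/MP_K = (2/3)·(K/L)/(1/3) = 2·(K/L). Setting this equal to 6.75/1 = 6.75 gives K = 3.375L.
Substituting into Y = 48: 4·L^(2/3)·(3.375L)^(1/3) = 48.
Solving, L = 8 and K = 27.

L* = 8, K* = 27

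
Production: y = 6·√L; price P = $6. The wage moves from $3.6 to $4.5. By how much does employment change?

From P·MP_L = w with MP_L = 3·L^(-1/2), the labor demand is L(w) = (18/w)^(2).
At w = 3.6: L = 25. At w = 4.5: L = 16.
ΔL = 16 − 25 = -9.

ΔL = -9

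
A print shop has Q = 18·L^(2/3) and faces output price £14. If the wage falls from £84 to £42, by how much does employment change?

From P·MP_L = w with MP_L = 12·L^(-1/3), the labor demand is L(w) = (168/w)^(3).
At w = 84: L = 8. At w = 42: L = 64.
ΔL = 64 − 8 = 56.

ΔL = 56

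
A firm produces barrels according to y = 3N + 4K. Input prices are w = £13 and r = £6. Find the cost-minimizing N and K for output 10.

The inputs are perfect substitutes, so the firm uses whichever has the lower cost per unit of output.
Cost per unit of output via N is w/3 = 13/3; via K it is r/4 = 1.5. K is cheaper.
Producing y = 10 with K alone: N = 0, K = 2.5.

N* = 0, K* = 2.5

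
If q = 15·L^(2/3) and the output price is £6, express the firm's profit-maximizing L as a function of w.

MP_L = (2/3)·15·L^(-1/3) = 10·L^(-1/3).
Setting P·MP_L = w: 60·L^(-1/3) = w.
Solving for L: L^(-1/3) = w/60, so L = (60/w)^(3).

L(w) = 216000/w³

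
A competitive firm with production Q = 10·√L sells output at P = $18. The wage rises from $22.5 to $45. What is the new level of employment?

From P·MP_L = w with MP_L = 5·L^(-1/2), the labor demand is L(w) = (90/w)^(2).
At w = 22.5: L = 16. At w = 45: L = 4.

L* = 4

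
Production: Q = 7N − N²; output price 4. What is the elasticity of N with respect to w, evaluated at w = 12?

ε = -0.75

From P·MP_N = w with MP_N = 7 − 2N, labor demand is N(w) = (7 − w/4)/2.
dN/dw = −1/(8) = -0.125.
At w = 12, N = 2, so ε = (dN/dw)·(w/N) = (-0.125)·(12/2) = -0.75.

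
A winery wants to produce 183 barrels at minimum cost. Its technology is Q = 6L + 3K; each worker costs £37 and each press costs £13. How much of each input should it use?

L* = 0, K* = 61

The inputs are perfect substitutes, so the firm uses whichever has the lower cost per unit of output.
Cost per unit of output via L is w/6 = 37/6; via K it is r/3 = 13/3. K is cheaper.
Producing Q = 183 with K alone: L = 0, K = 61.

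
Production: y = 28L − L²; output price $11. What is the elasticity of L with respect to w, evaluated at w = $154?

ε = -1

From P·MP_L = w with MP_L = 28 − 2L, labor demand is L(w) = (28 − w/11)/2.
dL/dw = −1/(22) = -1/22.
At w = 154, L = 7, so ε = (dL/dw)·(w/L) = (-1/22)·(154/7) = -1.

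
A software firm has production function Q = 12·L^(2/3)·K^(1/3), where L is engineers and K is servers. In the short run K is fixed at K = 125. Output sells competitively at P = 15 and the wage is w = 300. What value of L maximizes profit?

With K = 125, MP_L = (2/3)·12·L^(-1/3)·125^(1/3) = 40·L^(-1/3).
Profit maximization for a price taker requires P·MP_L = w: 15·40·L^(-1/3) = 300.
So L^(-1/3) = 0.5, which gives L = 8.

L* = 8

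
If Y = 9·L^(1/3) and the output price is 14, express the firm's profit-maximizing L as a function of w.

L(w) = (42/w)^(3/2)

MP_L = (1/3)·9·L^(-2/3) = 3·L^(-2/3).
Setting P·MP_L = w: 42·L^(-2/3) = w.
Solving for L: L^(-2/3) = w/42, so L = (42/w)^(3/2).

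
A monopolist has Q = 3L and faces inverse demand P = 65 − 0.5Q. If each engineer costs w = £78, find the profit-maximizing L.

Marginal revenue from the inverse demand is MR = 65 − Q.
The marginal product is MP_L = 3.
A monopolist hires until marginal revenue product equals the wage: MR·MP_L = w.
(65 − 3L)·3 = 78, so L = 13.

L* = 13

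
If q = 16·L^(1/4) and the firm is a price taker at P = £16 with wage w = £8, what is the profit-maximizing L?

MP_L = (1/4)·16·L^(-3/4) = 4·L^(-3/4).
Profit maximization for a price taker requires P·MP_L = w: 16·4·L^(-3/4) = 8.
So L^(-3/4) = 0.125, which gives L = 16.

L* = 16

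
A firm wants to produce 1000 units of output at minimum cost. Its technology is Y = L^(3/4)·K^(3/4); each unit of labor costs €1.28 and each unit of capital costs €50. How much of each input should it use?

L* = 625, K* = 16

Cost minimization requires the marginal rate of technical substitution to equal the input-price ratio: MP_L/MP_K = w/r.
Here MP_L/MP_K = (3/4)·(K/L)/(3/4) = (K/L). Setting this equal to 1.28/50 = 0.0256 gives K = 0.0256L.
Substituting into Y = 1000: L^(3/4)·(0.0256L)^(3/4) = 1000.
Solving, L = 625 and K = 16.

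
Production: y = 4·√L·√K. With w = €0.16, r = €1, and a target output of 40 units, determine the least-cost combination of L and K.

L* = 25, K* = 4

Cost minimization requires the marginal rate of technical substitution to equal the input-price ratio: MP_L/MP_K = w/r.
Here MP_L/MP_K = (1/2)·(K/L)/(1/2) = (K/L). Setting this equal to 0.16/1 = 0.16 gives K = 0.16L.
Substituting into y = 40: 4·L^(1/2)·(0.16L)^(1/2) = 40.
Solving, L = 25 and K = 4.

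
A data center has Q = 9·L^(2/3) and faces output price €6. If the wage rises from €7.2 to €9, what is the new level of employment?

L* = 64

From P·MP_L = w with MP_L = 6·L^(-1/3), the labor demand is L(w) = (36/w)^(3).
At w = 7.2: L = 125. At w = 9: L = 64.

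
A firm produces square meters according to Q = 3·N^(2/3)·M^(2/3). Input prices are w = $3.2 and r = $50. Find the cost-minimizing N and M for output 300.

Cost minimization requires the marginal rate of technical substitution to equal the input-price ratio: MP_N/MP_M = w/r.
Here MP_N/MP_M = (2/3)·(M/N)/(2/3) = (M/N). Setting this equal to 3.2/50 = 0.064 gives M = 0.064N.
Substituting into Q = 300: 3·N^(2/3)·(0.064N)^(2/3) = 300.
Solving, N = 125 and M = 8.

N* = 125, M* = 8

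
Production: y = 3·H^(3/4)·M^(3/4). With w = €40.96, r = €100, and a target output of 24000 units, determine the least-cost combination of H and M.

H* = 625, M* = 256

Cost minimization requires the marginal rate of technical substitution to equal the input-price ratio: MP_H/MP_M = w/r.
Here MP_H/MP_M = (3/4)·(M/H)/(3/4) = (M/H). Setting this equal to 40.96/100 = 0.4096 gives M = 0.4096H.
Substituting into y = 24000: 3·H^(3/4)·(0.4096H)^(3/4) = 24000.
Solving, H = 625 and M = 256.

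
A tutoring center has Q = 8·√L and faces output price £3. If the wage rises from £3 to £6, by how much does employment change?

ΔL = -12

From P·MP_L = w with MP_L = 4·L^(-1/2), the labor demand is L(w) = (12/w)^(2).
At w = 3: L = 16. At w = 6: L = 4.
ΔL = 4 − 16 = -12.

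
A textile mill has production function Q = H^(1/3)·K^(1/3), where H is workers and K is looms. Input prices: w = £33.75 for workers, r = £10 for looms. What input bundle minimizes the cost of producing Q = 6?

H* = 8, K* = 27

Cost minimization requires the marginal rate of technical substitution to equal the input-price ratio: MP_H/MP_K = w/r.
Here MP_H/MP_K = (1/3)·(K/H)/(1/3) = (K/H). Setting this equal to 33.75/10 = 3.375 gives K = 3.375H.
Substituting into Q = 6: H^(1/3)·(3.375H)^(1/3) = 6.
Solving, H = 8 and K = 27.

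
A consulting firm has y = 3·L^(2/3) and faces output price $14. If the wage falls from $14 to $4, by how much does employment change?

From P·MP_L = w with MP_L = 2·L^(-1/3), the labor demand is L(w) = (28/w)^(3).
At w = 14: L = 8. At w = 4: L = 343.
ΔL = 343 − 8 = 335.

ΔL = 335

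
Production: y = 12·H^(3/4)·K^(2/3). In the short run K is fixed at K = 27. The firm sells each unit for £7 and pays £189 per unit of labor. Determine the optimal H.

With K = 27, MP_H = (3/4)·12·H^(-1/4)·27^(2/3) = 81·H^(-1/4).
Profit maximization for a price taker requires P·MP_H = w: 7·81·H^(-1/4) = 189.
So H^(-1/4) = 1/3, which gives H = 81.

H* = 81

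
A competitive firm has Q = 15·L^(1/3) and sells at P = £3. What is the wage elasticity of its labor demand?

ε = -1.5

MP_L = (1/3)·15·L^(-2/3), so P·MP_L = w gives 15·L^(-2/3) = w.
Solving, L(w) = (15/w)^(3/2). This is a constant-elasticity form: L ∝ w^(−3/2), so ε = −3/2.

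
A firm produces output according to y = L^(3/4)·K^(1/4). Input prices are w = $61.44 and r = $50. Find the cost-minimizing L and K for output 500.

Cost minimization requires the marginal rate of technical substitution to equal the input-price ratio: MP_L/MP_K = w/r.
Here MP_L/MP_K = (3/4)·(K/L)/(1/4) = 3·(K/L). Setting this equal to 61.44/50 = 1.2288 gives K = 0.4096L.
Substituting into y = 500: L^(3/4)·(0.4096L)^(1/4) = 500.
Solving, L = 625 and K = 256.

L* = 625, K* = 256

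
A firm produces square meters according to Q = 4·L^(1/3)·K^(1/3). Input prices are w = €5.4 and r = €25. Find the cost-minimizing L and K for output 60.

L* = 125, K* = 27

Cost minimization requires the marginal rate of technical substitution to equal the input-price ratio: MP_L/MP_K = w/r.
Here MP_L/MP_K = (1/3)·(K/L)/(1/3) = (K/L). Setting this equal to 5.4/25 = 0.216 gives K = 0.216L.
Substituting into Q = 60: 4·L^(1/3)·(0.216L)^(1/3) = 60.
Solving, L = 125 and K = 27.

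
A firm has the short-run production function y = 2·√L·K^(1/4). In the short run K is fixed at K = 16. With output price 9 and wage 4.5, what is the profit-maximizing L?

With K = 16, MP_L = (1/2)·2·L^(-1/2)·16^(1/4) = 2·L^(-1/2).
Profit maximization for a price taker requires P·MP_L = w: 9·2·L^(-1/2) = 4.5.
So L^(-1/2) = 0.25, which gives L = 16.

L* = 16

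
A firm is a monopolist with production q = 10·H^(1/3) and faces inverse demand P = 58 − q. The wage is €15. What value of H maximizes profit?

H* = 8

Marginal revenue from the inverse demand is MR = 58 − 2q.
The marginal product is MP_H = (10/3)·H^(-2/3).
A monopolist hires until marginal revenue product equals the wage: MR·MP_H = w.
At H, q = 10·H^(1/3). Substituting and solving: (58 − 20·H^(1/3))·(10/3)·H^(-2/3) = 15 gives H = 8.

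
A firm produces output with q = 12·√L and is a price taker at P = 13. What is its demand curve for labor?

MP_L = (1/2)·12·L^(-1/2) = 6·L^(-1/2).
Setting P·MP_L = w: 78·L^(-1/2) = w.
Solving for L: L^(-1/2) = w/78, so L = (78/w)^(2).

L(w) = 6084/w²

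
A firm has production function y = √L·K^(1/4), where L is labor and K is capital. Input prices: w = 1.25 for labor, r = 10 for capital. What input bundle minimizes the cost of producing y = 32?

Cost minimization requires the marginal rate of technical substitution to equal the input-price ratio: MP_L/MP_K = w/r.
Here MP_L/MP_K = (1/2)·(K/L)/(1/4) = 2·(K/L). Setting this equal to 1.25/10 = 0.125 gives K = 0.0625L.
Substituting into y = 32: L^(1/2)·(0.0625L)^(1/4) = 32.
Solving, L = 256 and K = 16.

L* = 256, K* = 16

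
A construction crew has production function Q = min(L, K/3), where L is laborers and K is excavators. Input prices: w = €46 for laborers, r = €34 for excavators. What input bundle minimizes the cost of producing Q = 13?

L* = 13, K* = 39

With a fixed-proportions technology, the cost-minimizing bundle uses no slack in either input: L = K/3 = Q.
So L = 13 and K = 3·13 = 39.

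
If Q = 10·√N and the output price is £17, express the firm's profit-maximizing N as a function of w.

MP_N = (1/2)·10·N^(-1/2) = 5·N^(-1/2).
Setting P·MP_N = w: 85·N^(-1/2) = w.
Solving for N: N^(-1/2) = w/85, so N = (85/w)^(2).

N(w) = 7225/w²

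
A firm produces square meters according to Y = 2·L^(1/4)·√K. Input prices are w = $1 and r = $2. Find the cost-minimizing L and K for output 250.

Cost minimization requires the marginal rate of technical substitution to equal the input-price ratio: MP_L/MP_K = w/r.
Here MP_L/MP_K = (1/4)·(K/L)/(1/2) = 0.5·(K/L). Setting this equal to 1/2 = 0.5 gives K = L.
Substituting into Y = 250: 2·L^(1/4)·(L)^(1/2) = 250.
Solving, L = 625 and K = 625.

L* = 625, K* = 625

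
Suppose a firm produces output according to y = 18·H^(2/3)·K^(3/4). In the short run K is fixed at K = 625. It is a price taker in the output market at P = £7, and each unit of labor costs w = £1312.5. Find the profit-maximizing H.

With K = 625, MP_H = (2/3)·18·H^(-1/3)·625^(3/4) = 1500·H^(-1/3).
Profit maximization for a price taker requires P·MP_H = w: 7·1500·H^(-1/3) = 1312.5.
So H^(-1/3) = 0.125, which gives H = 512.

H* = 512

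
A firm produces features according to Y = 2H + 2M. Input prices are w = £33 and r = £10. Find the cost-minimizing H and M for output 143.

H* = 0, M* = 71.5

The inputs are perfect substitutes, so the firm uses whichever has the lower cost per unit of output.
Cost per unit of output via H is w/2 = 16.5; via M it is r/2 = 5. M is cheaper.
Producing Y = 143 with M alone: H = 0, M = 71.5.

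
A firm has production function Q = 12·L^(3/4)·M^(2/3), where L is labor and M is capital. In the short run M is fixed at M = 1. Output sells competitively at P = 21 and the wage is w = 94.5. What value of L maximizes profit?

With M = 1, MP_L = (3/4)·12·L^(-1/4)·1^(2/3) = 9·L^(-1/4).
Profit maximization for a price taker requires P·MP_L = w: 21·9·L^(-1/4) = 94.5.
So L^(-1/4) = 0.5, which gives L = 16.

L* = 16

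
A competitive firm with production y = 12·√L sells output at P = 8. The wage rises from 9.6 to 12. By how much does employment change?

ΔL = -9

From P·MP_L = w with MP_L = 6·L^(-1/2), the labor demand is L(w) = (48/w)^(2).
At w = 9.6: L = 25. At w = 12: L = 16.
ΔL = 16 − 25 = -9.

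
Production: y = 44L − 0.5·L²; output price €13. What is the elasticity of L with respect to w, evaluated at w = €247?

From P·MP_L = w with MP_L = 44 − L, labor demand is L(w) = 44 − w/13.
dL/dw = −1/(13) = -1/13.
At w = 247, L = 25, so ε = (dL/dw)·(w/L) = (-1/13)·(247/25) = -0.76.

ε = -0.76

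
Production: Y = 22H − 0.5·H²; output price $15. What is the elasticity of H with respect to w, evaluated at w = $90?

ε = -0.375

From P·MP_H = w with MP_H = 22 − H, labor demand is H(w) = 22 − w/15.
dH/dw = −1/(15) = -1/15.
At w = 90, H = 16, so ε = (dH/dw)·(w/H) = (-1/15)·(90/16) = -0.375.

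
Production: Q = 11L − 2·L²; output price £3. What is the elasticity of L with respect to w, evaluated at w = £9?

ε = -0.375

From P·MP_L = w with MP_L = 11 − 4L, labor demand is L(w) = (11 − w/3)/4.
dL/dw = −1/(12) = -1/12.
At w = 9, L = 2, so ε = (dL/dw)·(w/L) = (-1/12)·(9/2) = -0.375.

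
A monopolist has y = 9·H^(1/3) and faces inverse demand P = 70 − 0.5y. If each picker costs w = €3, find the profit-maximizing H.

H* = 125

Marginal revenue from the inverse demand is MR = 70 − y.
The marginal product is MP_H = 3·H^(-2/3).
A monopolist hires until marginal revenue product equals the wage: MR·MP_H = w.
At H, y = 9·H^(1/3). Substituting and solving: (70 − 9·H^(1/3))·3·H^(-2/3) = 3 gives H = 125.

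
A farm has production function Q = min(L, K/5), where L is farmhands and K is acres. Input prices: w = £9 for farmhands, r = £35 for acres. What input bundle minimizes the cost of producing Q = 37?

With a fixed-proportions technology, the cost-minimizing bundle uses no slack in either input: L = K/5 = Q.
So L = 37 and K = 5·37 = 185.

L* = 37, K* = 185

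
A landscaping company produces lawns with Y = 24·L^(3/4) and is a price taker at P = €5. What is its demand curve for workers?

MP_L = (3/4)·24·L^(-1/4) = 18·L^(-1/4).
Setting P·MP_L = w: 90·L^(-1/4) = w.
Solving for L: L^(-1/4) = w/90, so L = (90/w)^(4).

L(w) = (90/w)^(4)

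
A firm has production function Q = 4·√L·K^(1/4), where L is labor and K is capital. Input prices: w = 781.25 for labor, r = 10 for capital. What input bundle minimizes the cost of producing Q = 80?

Cost minimization requires the marginal rate of technical substitution to equal the input-price ratio: MP_L/MP_K = w/r.
Here MP_L/MP_K = (1/2)·(K/L)/(1/4) = 2·(K/L). Setting this equal to 781.25/10 = 78.125 gives K = 39.0625L.
Substituting into Q = 80: 4·L^(1/2)·(39.0625L)^(1/4) = 80.
Solving, L = 16 and K = 625.

L* = 16, K* = 625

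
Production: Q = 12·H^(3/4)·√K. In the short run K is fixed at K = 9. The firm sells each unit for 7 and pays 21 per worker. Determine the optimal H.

H* = 6561

With K = 9, MP_H = (3/4)·12·H^(-1/4)·9^(1/2) = 27·H^(-1/4).
Profit maximization for a price taker requires P·MP_H = w: 7·27·H^(-1/4) = 21.
So H^(-1/4) = 1/9, which gives H = 6561.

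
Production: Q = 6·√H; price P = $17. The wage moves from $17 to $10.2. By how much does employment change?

ΔH = 16

From P·MP_H = w with MP_H = 3·H^(-1/2), the labor demand is H(w) = (51/w)^(2).
At w = 17: H = 9. At w = 10.2: H = 25.
ΔH = 25 − 9 = 16.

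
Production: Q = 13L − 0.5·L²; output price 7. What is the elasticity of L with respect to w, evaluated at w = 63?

From P·MP_L = w with MP_L = 13 − L, labor demand is L(w) = 13 − w/7.
dL/dw = −1/(7) = -1/7.
At w = 63, L = 4, so ε = (dL/dw)·(w/L) = (-1/7)·(63/4) = -2.25.

ε = -2.25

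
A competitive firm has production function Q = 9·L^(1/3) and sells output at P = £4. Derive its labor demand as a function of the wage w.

MP_L = (1/3)·9·L^(-2/3) = 3·L^(-2/3).
Setting P·MP_L = w: 12·L^(-2/3) = w.
Solving for L: L^(-2/3) = w/12, so L = (12/w)^(3/2).

L(w) = (12/w)^(3/2)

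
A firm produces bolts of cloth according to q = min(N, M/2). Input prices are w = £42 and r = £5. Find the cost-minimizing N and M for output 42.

With a fixed-proportions technology, the cost-minimizing bundle uses no slack in either input: N = M/2 = q.
So N = 42 and M = 2·42 = 84.

N* = 42, M* = 84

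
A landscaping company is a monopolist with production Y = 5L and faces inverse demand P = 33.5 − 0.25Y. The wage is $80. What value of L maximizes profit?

L* = 7

Marginal revenue from the inverse demand is MR = 33.5 − 0.5Y.
The marginal product is MP_L = 5.
A monopolist hires until marginal revenue product equals the wage: MR·MP_L = w.
(33.5 − 2.5L)·5 = 80, so L = 7.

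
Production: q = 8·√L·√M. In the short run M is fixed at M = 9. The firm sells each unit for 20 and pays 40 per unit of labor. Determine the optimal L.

L* = 36

With M = 9, MP_L = (1/2)·8·L^(-1/2)·9^(1/2) = 12·L^(-1/2).
Profit maximization for a price taker requires P·MP_L = w: 20·12·L^(-1/2) = 40.
So L^(-1/2) = 1/6, which gives L = 36.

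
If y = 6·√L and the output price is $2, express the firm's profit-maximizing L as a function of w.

L(w) = 36/w²

MP_L = (1/2)·6·L^(-1/2) = 3·L^(-1/2).
Setting P·MP_L = w: 6·L^(-1/2) = w.
Solving for L: L^(-1/2) = w/6, so L = (6/w)^(2).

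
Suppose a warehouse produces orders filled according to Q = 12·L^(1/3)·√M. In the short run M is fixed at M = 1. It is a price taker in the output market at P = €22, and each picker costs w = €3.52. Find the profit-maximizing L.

With M = 1, MP_L = (1/3)·12·L^(-2/3)·1^(1/2) = 4·L^(-2/3).
Profit maximization for a price taker requires P·MP_L = w: 22·4·L^(-2/3) = 3.52.
So L^(-2/3) = 0.04, which gives L = 125.

L* = 125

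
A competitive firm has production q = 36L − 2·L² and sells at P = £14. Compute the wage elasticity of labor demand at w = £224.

From P·MP_L = w with MP_L = 36 − 4L, labor demand is L(w) = (36 − w/14)/4.
dL/dw = −1/(56) = -1/56.
At w = 224, L = 5, so ε = (dL/dw)·(w/L) = (-1/56)·(224/5) = -0.8.

ε = -0.8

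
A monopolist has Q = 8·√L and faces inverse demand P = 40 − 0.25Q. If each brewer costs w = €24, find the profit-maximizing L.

Marginal revenue from the inverse demand is MR = 40 − 0.5Q.
The marginal product is MP_L = 4·L^(-1/2).
A monopolist hires until marginal revenue product equals the wage: MR·MP_L = w.
At L, Q = 8·√L. Substituting and solving: (40 − 4·√L)·4·L^(-1/2) = 24 gives L = 16.

L* = 16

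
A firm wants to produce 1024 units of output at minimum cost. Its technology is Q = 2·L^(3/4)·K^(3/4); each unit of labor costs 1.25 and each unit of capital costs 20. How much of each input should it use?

Cost minimization requires the marginal rate of technical substitution to equal the input-price ratio: MP_L/MP_K = w/r.
Here MP_L/MP_K = (3/4)·(K/L)/(3/4) = (K/L). Setting this equal to 1.25/20 = 0.0625 gives K = 0.0625L.
Substituting into Q = 1024: 2·L^(3/4)·(0.0625L)^(3/4) = 1024.
Solving, L = 256 and K = 16.

L* = 256, K* = 16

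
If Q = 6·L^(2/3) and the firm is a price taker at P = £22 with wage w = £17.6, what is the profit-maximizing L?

L* = 125

MP_L = (2/3)·6·L^(-1/3) = 4·L^(-1/3).
Profit maximization for a price taker requires P·MP_L = w: 22·4·L^(-1/3) = 17.6.
So L^(-1/3) = 0.2, which gives L = 125.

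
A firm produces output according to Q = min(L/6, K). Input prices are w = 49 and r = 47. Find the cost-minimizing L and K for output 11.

With a fixed-proportions technology, the cost-minimizing bundle uses no slack in either input: L/6 = K = Q.
So L = 6·11 = 66 and K = 11.

L* = 66, K* = 11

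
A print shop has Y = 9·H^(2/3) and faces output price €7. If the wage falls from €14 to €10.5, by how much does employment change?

From P·MP_H = w with MP_H = 6·H^(-1/3), the labor demand is H(w) = (42/w)^(3).
At w = 14: H = 27. At w = 10.5: H = 64.
ΔH = 64 − 27 = 37.

ΔH = 37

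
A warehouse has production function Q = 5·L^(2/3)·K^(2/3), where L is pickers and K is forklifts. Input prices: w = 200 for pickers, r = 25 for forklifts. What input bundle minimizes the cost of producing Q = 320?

L* = 8, K* = 64

Cost minimization requires the marginal rate of technical substitution to equal the input-price ratio: MP_L/MP_K = w/r.
Here MP_L/MP_K = (2/3)·(K/L)/(2/3) = (K/L). Setting this equal to 200/25 = 8 gives K = 8L.
Substituting into Q = 320: 5·L^(2/3)·(8L)^(2/3) = 320.
Solving, L = 8 and K = 64.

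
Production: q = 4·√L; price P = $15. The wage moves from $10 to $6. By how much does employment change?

From P·MP_L = w with MP_L = 2·L^(-1/2), the labor demand is L(w) = (30/w)^(2).
At w = 10: L = 9. At w = 6: L = 25.
ΔL = 25 − 9 = 16.

ΔL = 16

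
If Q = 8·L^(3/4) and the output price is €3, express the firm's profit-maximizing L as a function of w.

L(w) = 104976/w^(4)

MP_L = (3/4)·8·L^(-1/4) = 6·L^(-1/4).
Setting P·MP_L = w: 18·L^(-1/4) = w.
Solving for L: L^(-1/4) = w/18, so L = (18/w)^(4).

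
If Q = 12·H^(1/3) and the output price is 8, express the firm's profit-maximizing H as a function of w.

MP_H = (1/3)·12·H^(-2/3) = 4·H^(-2/3).
Setting P·MP_H = w: 32·H^(-2/3) = w.
Solving for H: H^(-2/3) = w/32, so H = (32/w)^(3/2).

H(w) = (32/w)^(3/2)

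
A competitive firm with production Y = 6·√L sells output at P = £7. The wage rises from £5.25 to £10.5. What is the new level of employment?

From P·MP_L = w with MP_L = 3·L^(-1/2), the labor demand is L(w) = (21/w)^(2).
At w = 5.25: L = 16. At w = 10.5: L = 4.

L* = 4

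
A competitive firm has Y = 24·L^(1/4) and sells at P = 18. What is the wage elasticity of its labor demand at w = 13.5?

ε = -4/3

MP_L = (1/4)·24·L^(-3/4), so P·MP_L = w gives 108·L^(-3/4) = w.
Solving, L(w) = (108/w)^(4/3). This is a constant-elasticity form: L ∝ w^(−4/3), so ε = −4/3.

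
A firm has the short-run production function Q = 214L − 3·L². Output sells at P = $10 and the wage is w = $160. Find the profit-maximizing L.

The marginal product of L is MP_L = 214 − 6L.
A price-taking firm hires until the value of the marginal product equals the wage: P·MP_L = w, so 10·(214 − 6L) = 160.
Then 214 − 6L = 16, giving L = 33.

L* = 33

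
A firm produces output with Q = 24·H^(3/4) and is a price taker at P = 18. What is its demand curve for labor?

MP_H = (3/4)·24·H^(-1/4) = 18·H^(-1/4).
Setting P·MP_H = w: 324·H^(-1/4) = w.
Solving for H: H^(-1/4) = w/324, so H = (324/w)^(4).

H(w) = (324/w)^(4)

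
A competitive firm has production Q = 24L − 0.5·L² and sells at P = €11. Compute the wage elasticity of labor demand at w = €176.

From P·MP_L = w with MP_L = 24 − L, labor demand is L(w) = 24 − w/11.
dL/dw = −1/(11) = -1/11.
At w = 176, L = 8, so ε = (dL/dw)·(w/L) = (-1/11)·(176/8) = -2.

ε = -2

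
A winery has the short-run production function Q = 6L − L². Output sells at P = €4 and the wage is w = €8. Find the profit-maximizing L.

The marginal product of L is MP_L = 6 − 2L.
A price-taking firm hires until the value of the marginal product equals the wage: P·MP_L = w, so 4·(6 − 2L) = 8.
Then 6 − 2L = 2, giving L = 2.

L* = 2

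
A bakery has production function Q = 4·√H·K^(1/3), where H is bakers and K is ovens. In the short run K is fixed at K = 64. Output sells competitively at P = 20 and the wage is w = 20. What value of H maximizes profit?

H* = 64

With K = 64, MP_H = (1/2)·4·H^(-1/2)·64^(1/3) = 8·H^(-1/2).
Profit maximization for a price taker requires P·MP_H = w: 20·8·H^(-1/2) = 20.
So H^(-1/2) = 0.125, which gives H = 64.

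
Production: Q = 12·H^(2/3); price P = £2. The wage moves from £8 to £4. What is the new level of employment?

H* = 64

From P·MP_H = w with MP_H = 8·H^(-1/3), the labor demand is H(w) = (16/w)^(3).
At w = 8: H = 8. At w = 4: H = 64.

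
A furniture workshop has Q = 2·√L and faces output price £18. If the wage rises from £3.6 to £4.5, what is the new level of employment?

L* = 16

From P·MP_L = w with MP_L = L^(-1/2), the labor demand is L(w) = (18/w)^(2).
At w = 3.6: L = 25. At w = 4.5: L = 16.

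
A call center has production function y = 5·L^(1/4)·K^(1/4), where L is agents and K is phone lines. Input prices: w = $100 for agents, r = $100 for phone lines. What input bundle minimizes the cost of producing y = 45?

L* = 81, K* = 81

Cost minimization requires the marginal rate of technical substitution to equal the input-price ratio: MP_L/MP_K = w/r.
Here MP_L/MP_K = (1/4)·(K/L)/(1/4) = (K/L). Setting this equal to 100/100 = 1 gives K = L.
Substituting into y = 45: 5·L^(1/4)·(L)^(1/4) = 45.
Solving, L = 81 and K = 81.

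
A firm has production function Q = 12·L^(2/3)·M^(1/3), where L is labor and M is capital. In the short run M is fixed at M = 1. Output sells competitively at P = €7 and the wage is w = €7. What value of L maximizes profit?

L* = 512

With M = 1, MP_L = (2/3)·12·L^(-1/3)·1^(1/3) = 8·L^(-1/3).
Profit maximization for a price taker requires P·MP_L = w: 7·8·L^(-1/3) = 7.
So L^(-1/3) = 0.125, which gives L = 512.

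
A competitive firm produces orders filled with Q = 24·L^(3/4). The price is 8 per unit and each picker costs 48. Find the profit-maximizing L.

L* = 81

MP_L = (3/4)·24·L^(-1/4) = 18·L^(-1/4).
Profit maximization for a price taker requires P·MP_L = w: 8·18·L^(-1/4) = 48.
So L^(-1/4) = 1/3, which gives L = 81.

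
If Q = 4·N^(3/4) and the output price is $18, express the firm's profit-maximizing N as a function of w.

N(w) = 8503056/w^(4)

MP_N = (3/4)·4·N^(-1/4) = 3·N^(-1/4).
Setting P·MP_N = w: 54·N^(-1/4) = w.
Solving for N: N^(-1/4) = w/54, so N = (54/w)^(4).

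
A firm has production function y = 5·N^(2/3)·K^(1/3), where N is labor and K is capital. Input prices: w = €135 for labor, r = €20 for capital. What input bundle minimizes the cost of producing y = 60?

N* = 8, K* = 27

Cost minimization requires the marginal rate of technical substitution to equal the input-price ratio: MP_N/MP_K = w/r.
Here MP_N/MP_K = (2/3)·(K/N)/(1/3) = 2·(K/N). Setting this equal to 135/20 = 6.75 gives K = 3.375N.
Substituting into y = 60: 5·N^(2/3)·(3.375N)^(1/3) = 60.
Solving, N = 8 and K = 27.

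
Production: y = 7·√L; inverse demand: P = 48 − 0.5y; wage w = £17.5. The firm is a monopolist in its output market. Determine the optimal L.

L* = 16

Marginal revenue from the inverse demand is MR = 48 − y.
The marginal product is MP_L = 3.5·L^(-1/2).
A monopolist hires until marginal revenue product equals the wage: MR·MP_L = w.
At L, y = 7·√L. Substituting and solving: (48 − 7·√L)·3.5·L^(-1/2) = 17.5 gives L = 16.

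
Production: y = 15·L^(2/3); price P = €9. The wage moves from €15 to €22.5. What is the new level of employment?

L* = 64

From P·MP_L = w with MP_L = 10·L^(-1/3), the labor demand is L(w) = (90/w)^(3).
At w = 15: L = 216. At w = 22.5: L = 64.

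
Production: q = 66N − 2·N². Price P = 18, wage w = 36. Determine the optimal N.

N* = 16

The marginal product of N is MP_N = 66 − 4N.
A price-taking firm hires until the value of the marginal product equals the wage: P·MP_N = w, so 18·(66 − 4N) = 36.
Then 66 − 4N = 2, giving N = 16.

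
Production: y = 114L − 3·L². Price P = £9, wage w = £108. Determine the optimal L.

The marginal product of L is MP_L = 114 − 6L.
A price-taking firm hires until the value of the marginal product equals the wage: P·MP_L = w, so 9·(114 − 6L) = 108.
Then 114 − 6L = 12, giving L = 17.

L* = 17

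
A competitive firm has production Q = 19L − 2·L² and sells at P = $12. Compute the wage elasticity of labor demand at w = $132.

From P·MP_L = w with MP_L = 19 − 4L, labor demand is L(w) = (19 − w/12)/4.
dL/dw = −1/(48) = -1/48.
At w = 132, L = 2, so ε = (dL/dw)·(w/L) = (-1/48)·(132/2) = -1.375.

ε = -1.375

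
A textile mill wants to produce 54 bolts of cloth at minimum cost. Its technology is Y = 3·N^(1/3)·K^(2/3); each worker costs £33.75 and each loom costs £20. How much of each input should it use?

Cost minimization requires the marginal rate of technical substitution to equal the input-price ratio: MP_N/MP_K = w/r.
Here MP_N/MP_K = (1/3)·(K/N)/(2/3) = 0.5·(K/N). Setting this equal to 33.75/20 = 1.6875 gives K = 3.375N.
Substituting into Y = 54: 3·N^(1/3)·(3.375N)^(2/3) = 54.
Solving, N = 8 and K = 27.

N* = 8, K* = 27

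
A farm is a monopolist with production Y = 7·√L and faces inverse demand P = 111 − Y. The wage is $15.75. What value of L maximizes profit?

L* = 36

Marginal revenue from the inverse demand is MR = 111 − 2Y.
The marginal product is MP_L = 3.5·L^(-1/2).
A monopolist hires until marginal revenue product equals the wage: MR·MP_L = w.
At L, Y = 7·√L. Substituting and solving: (111 − 14·√L)·3.5·L^(-1/2) = 15.75 gives L = 36.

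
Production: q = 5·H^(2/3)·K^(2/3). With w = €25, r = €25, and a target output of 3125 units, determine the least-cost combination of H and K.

Cost minimization requires the marginal rate of technical substitution to equal the input-price ratio: MP_H/MP_K = w/r.
Here MP_H/MP_K = (2/3)·(K/H)/(2/3) = (K/H). Setting this equal to 25/25 = 1 gives K = H.
Substituting into q = 3125: 5·H^(2/3)·(H)^(2/3) = 3125.
Solving, H = 125 and K = 125.

H* = 125, K* = 125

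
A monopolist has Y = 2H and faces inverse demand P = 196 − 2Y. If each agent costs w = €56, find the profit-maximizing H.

H* = 21

Marginal revenue from the inverse demand is MR = 196 − 4Y.
The marginal product is MP_H = 2.
A monopolist hires until marginal revenue product equals the wage: MR·MP_H = w.
(196 − 8H)·2 = 56, so H = 21.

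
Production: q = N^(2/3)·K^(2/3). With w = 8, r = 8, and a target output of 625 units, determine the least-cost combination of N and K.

N* = 125, K* = 125

Cost minimization requires the marginal rate of technical substitution to equal the input-price ratio: MP_N/MP_K = w/r.
Here MP_N/MP_K = (2/3)·(K/N)/(2/3) = (K/N). Setting this equal to 8/8 = 1 gives K = N.
Substituting into q = 625: N^(2/3)·(N)^(2/3) = 625.
Solving, N = 125 and K = 125.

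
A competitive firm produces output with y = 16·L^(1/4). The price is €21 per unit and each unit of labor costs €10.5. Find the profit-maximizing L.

MP_L = (1/4)·16·L^(-3/4) = 4·L^(-3/4).
Profit maximization for a price taker requires P·MP_L = w: 21·4·L^(-3/4) = 10.5.
So L^(-3/4) = 0.125, which gives L = 16.

L* = 16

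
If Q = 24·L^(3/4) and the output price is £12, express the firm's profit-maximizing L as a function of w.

L(w) = (216/w)^(4)

MP_L = (3/4)·24·L^(-1/4) = 18·L^(-1/4).
Setting P·MP_L = w: 216·L^(-1/4) = w.
Solving for L: L^(-1/4) = w/216, so L = (216/w)^(4).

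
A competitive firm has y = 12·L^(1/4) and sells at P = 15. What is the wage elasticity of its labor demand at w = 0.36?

ε = -4/3

MP_L = (1/4)·12·L^(-3/4), so P·MP_L = w gives 45·L^(-3/4) = w.
Solving, L(w) = (45/w)^(4/3). This is a constant-elasticity form: L ∝ w^(−4/3), so ε = −4/3.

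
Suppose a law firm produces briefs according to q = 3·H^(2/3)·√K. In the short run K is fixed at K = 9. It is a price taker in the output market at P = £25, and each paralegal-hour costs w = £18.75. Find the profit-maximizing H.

With K = 9, MP_H = (2/3)·3·H^(-1/3)·9^(1/2) = 6·H^(-1/3).
Profit maximization for a price taker requires P·MP_H = w: 25·6·H^(-1/3) = 18.75.
So H^(-1/3) = 0.125, which gives H = 512.

H* = 512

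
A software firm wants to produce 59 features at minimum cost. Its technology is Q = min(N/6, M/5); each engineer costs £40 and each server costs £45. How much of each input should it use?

With a fixed-proportions technology, the cost-minimizing bundle uses no slack in either input: N/6 = M/5 = Q.
So N = 6·59 = 354 and M = 5·59 = 295.

N* = 354, M* = 295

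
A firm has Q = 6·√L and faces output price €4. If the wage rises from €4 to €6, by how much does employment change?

ΔL = -5

From P·MP_L = w with MP_L = 3·L^(-1/2), the labor demand is L(w) = (12/w)^(2).
At w = 4: L = 9. At w = 6: L = 4.
ΔL = 4 − 9 = -5.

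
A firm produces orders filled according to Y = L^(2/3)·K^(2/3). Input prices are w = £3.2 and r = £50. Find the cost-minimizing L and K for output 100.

Cost minimization requires the marginal rate of technical substitution to equal the input-price ratio: MP_L/MP_K = w/r.
Here MP_L/MP_K = (2/3)·(K/L)/(2/3) = (K/L). Setting this equal to 3.2/50 = 0.064 gives K = 0.064L.
Substituting into Y = 100: L^(2/3)·(0.064L)^(2/3) = 100.
Solving, L = 125 and K = 8.

L* = 125, K* = 8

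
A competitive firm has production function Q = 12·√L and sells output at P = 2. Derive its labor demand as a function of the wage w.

MP_L = (1/2)·12·L^(-1/2) = 6·L^(-1/2).
Setting P·MP_L = w: 12·L^(-1/2) = w.
Solving for L: L^(-1/2) = w/12, so L = (12/w)^(2).

L(w) = 144/w²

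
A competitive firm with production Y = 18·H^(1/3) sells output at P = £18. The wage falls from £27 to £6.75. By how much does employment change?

From P·MP_H = w with MP_H = 6·H^(-2/3), the labor demand is H(w) = (108/w)^(3/2).
At w = 27: H = 8. At w = 6.75: H = 64.
ΔH = 64 − 8 = 56.

ΔH = 56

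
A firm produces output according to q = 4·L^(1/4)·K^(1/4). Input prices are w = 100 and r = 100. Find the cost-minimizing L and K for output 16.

Cost minimization requires the marginal rate of technical substitution to equal the input-price ratio: MP_L/MP_K = w/r.
Here MP_L/MP_K = (1/4)·(K/L)/(1/4) = (K/L). Setting this equal to 100/100 = 1 gives K = L.
Substituting into q = 16: 4·L^(1/4)·(L)^(1/4) = 16.
Solving, L = 16 and K = 16.

L* = 16, K* = 16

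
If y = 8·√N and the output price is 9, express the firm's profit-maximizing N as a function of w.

MP_N = (1/2)·8·N^(-1/2) = 4·N^(-1/2).
Setting P·MP_N = w: 36·N^(-1/2) = w.
Solving for N: N^(-1/2) = w/36, so N = (36/w)^(2).

N(w) = 1296/w²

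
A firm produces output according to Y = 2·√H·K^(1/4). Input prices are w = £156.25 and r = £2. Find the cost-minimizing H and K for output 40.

H* = 16, K* = 625

Cost minimization requires the marginal rate of technical substitution to equal the input-price ratio: MP_H/MP_K = w/r.
Here MP_H/MP_K = (1/2)·(K/H)/(1/4) = 2·(K/H). Setting this equal to 156.25/2 = 78.125 gives K = 39.0625H.
Substituting into Y = 40: 2·H^(1/2)·(39.0625H)^(1/4) = 40.
Solving, H = 16 and K = 625.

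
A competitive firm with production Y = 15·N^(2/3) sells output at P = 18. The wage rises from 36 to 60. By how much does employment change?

From P·MP_N = w with MP_N = 10·N^(-1/3), the labor demand is N(w) = (180/w)^(3).
At w = 36: N = 125. At w = 60: N = 27.
ΔN = 27 − 125 = -98.

ΔN = -98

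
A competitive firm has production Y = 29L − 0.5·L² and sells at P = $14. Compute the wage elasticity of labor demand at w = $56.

From P·MP_L = w with MP_L = 29 − L, labor demand is L(w) = 29 − w/14.
dL/dw = −1/(14) = -1/14.
At w = 56, L = 25, so ε = (dL/dw)·(w/L) = (-1/14)·(56/25) = -0.16.

ε = -0.16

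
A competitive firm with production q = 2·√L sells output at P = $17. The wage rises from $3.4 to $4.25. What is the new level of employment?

From P·MP_L = w with MP_L = L^(-1/2), the labor demand is L(w) = (17/w)^(2).
At w = 3.4: L = 25. At w = 4.25: L = 16.

L* = 16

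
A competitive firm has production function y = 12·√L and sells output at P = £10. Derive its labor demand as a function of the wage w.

L(w) = 3600/w²

MP_L = (1/2)·12·L^(-1/2) = 6·L^(-1/2).
Setting P·MP_L = w: 60·L^(-1/2) = w.
Solving for L: L^(-1/2) = w/60, so L = (60/w)^(2).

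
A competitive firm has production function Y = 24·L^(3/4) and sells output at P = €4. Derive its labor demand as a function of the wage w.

MP_L = (3/4)·24·L^(-1/4) = 18·L^(-1/4).
Setting P·MP_L = w: 72·L^(-1/4) = w.
Solving for L: L^(-1/4) = w/72, so L = (72/w)^(4).

L(w) = (72/w)^(4)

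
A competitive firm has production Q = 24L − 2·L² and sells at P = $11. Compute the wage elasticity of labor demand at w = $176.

ε = -2

From P·MP_L = w with MP_L = 24 − 4L, labor demand is L(w) = (24 − w/11)/4.
dL/dw = −1/(44) = -1/44.
At w = 176, L = 2, so ε = (dL/dw)·(w/L) = (-1/44)·(176/2) = -2.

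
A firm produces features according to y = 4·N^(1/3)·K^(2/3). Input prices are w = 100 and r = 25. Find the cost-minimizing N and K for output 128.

Cost minimization requires the marginal rate of technical substitution to equal the input-price ratio: MP_N/MP_K = w/r.
Here MP_N/MP_K = (1/3)·(K/N)/(2/3) = 0.5·(K/N). Setting this equal to 100/25 = 4 gives K = 8N.
Substituting into y = 128: 4·N^(1/3)·(8N)^(2/3) = 128.
Solving, N = 8 and K = 64.

N* = 8, K* = 64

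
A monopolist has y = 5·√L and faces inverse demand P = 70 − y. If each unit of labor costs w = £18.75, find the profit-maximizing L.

Marginal revenue from the inverse demand is MR = 70 − 2y.
The marginal product is MP_L = 2.5·L^(-1/2).
A monopolist hires until marginal revenue product equals the wage: MR·MP_L = w.
At L, y = 5·√L. Substituting and solving: (70 − 10·√L)·2.5·L^(-1/2) = 18.75 gives L = 16.

L* = 16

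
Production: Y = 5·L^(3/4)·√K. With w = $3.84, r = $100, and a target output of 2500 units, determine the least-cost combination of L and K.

Cost minimization requires the marginal rate of technical substitution to equal the input-price ratio: MP_L/MP_K = w/r.
Here MP_L/MP_K = (3/4)·(K/L)/(1/2) = 1.5·(K/L). Setting this equal to 3.84/100 = 0.0384 gives K = 0.0256L.
Substituting into Y = 2500: 5·L^(3/4)·(0.0256L)^(1/2) = 2500.
Solving, L = 625 and K = 16.

L* = 625, K* = 16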